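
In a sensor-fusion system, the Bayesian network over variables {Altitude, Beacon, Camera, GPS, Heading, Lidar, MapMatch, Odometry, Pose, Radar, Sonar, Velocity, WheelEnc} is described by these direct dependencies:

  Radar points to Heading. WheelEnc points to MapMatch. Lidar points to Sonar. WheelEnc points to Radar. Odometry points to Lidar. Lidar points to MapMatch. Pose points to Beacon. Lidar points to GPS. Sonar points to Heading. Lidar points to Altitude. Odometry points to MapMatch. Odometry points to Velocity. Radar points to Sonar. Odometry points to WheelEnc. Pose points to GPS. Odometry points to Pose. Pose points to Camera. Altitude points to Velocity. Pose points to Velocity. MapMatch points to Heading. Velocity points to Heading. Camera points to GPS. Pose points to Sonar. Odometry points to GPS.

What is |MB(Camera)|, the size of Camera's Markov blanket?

The Markov blanket of a node is its parents, its children, and the other parents of its children.
Pa(Camera) = {Pose}.
Camera's children: GPS.
Co-parents of Camera (other parents of its children):
  GPS: Lidar, Odometry, Pose
MB(Camera) = {GPS, Lidar, Odometry, Pose}, which has 4 nodes.

4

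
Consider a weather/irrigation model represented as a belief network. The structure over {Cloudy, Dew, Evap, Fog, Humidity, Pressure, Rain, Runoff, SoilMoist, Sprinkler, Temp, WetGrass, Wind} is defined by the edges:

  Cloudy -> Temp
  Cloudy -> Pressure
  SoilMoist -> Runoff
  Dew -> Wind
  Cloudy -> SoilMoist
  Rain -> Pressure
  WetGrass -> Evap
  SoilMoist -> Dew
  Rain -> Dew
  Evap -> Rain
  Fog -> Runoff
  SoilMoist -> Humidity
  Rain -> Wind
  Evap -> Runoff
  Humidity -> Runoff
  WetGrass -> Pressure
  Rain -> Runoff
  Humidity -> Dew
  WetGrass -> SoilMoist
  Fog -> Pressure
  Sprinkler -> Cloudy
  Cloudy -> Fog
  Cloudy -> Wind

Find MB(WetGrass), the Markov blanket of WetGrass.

Parents of WetGrass: none.
WetGrass's children: Evap, Pressure, SoilMoist.
Parents of each child, excluding WetGrass:
  Evap: no additional parents.
  SoilMoist also has parent Cloudy.
  parents(Pressure) \ {WetGrass} = {Cloudy, Fog, Rain}.
So the Markov blanket of WetGrass is {Cloudy, Evap, Fog, Pressure, Rain, SoilMoist}.

{Cloudy, Evap, Fog, Pressure, Rain, SoilMoist}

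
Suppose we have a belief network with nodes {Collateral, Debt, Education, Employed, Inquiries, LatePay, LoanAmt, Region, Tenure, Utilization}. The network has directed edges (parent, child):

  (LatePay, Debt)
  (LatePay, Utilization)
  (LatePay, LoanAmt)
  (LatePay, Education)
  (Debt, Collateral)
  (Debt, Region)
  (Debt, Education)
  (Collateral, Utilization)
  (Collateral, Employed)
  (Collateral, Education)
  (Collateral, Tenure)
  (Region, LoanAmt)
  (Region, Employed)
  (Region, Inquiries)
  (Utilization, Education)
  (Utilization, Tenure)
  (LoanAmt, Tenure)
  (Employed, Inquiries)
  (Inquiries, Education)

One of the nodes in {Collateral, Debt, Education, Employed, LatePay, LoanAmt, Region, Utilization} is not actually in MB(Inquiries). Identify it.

LoanAmt

Parents of Inquiries: Employed, Region.
Inquiries's children: Education.
Parents of each child, excluding Inquiries:
  Education: Collateral, Debt, LatePay, Utilization
MB(Inquiries) = {Collateral, Debt, Education, Employed, LatePay, Region, Utilization}.
LoanAmt is neither a parent, child, nor co-parent of Inquiries, so it does not belong.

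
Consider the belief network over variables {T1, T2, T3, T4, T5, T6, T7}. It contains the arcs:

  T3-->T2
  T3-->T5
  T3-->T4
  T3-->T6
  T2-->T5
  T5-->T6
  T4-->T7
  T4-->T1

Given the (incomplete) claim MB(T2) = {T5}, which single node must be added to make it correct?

Recall MB(v) = parents ∪ children ∪ spouses, where spouses are the other parents of v's children.
T2's children: T5.
Pa(T2) = {T3}.
Other parents of T2's children:
  T5: T3
MB(T2) = {T3, T5}.
Comparing with the claimed set, T3 is missing.

T3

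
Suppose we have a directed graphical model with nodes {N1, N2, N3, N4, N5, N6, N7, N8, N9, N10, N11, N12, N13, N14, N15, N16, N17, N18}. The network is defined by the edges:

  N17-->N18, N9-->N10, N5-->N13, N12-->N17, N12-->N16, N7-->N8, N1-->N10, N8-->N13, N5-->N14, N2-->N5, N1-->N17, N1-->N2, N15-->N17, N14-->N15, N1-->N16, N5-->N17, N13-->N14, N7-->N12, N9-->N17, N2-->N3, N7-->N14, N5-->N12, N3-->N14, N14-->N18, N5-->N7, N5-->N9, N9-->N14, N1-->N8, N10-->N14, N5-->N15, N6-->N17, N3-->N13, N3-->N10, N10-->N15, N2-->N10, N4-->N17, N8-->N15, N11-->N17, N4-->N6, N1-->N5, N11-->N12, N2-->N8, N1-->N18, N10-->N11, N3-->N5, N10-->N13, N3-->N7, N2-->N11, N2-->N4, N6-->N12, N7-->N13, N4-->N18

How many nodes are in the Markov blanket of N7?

12

N7 has children N8, N12, N13, N14.
Pa(N7) = {N3, N5}.
Co-parents of N7 (other parents of its children):
  N8 also has parents N1, N2.
  parents(N12) \ {N7} = {N5, N6, N11}.
  N13 also has parents N3, N5, N8, N10.
  N14 also has parents N3, N5, N9, N10, N13.
MB(N7) = {N1, N2, N3, N5, N6, N8, N9, N10, N11, N12, N13, N14}, which has 12 nodes.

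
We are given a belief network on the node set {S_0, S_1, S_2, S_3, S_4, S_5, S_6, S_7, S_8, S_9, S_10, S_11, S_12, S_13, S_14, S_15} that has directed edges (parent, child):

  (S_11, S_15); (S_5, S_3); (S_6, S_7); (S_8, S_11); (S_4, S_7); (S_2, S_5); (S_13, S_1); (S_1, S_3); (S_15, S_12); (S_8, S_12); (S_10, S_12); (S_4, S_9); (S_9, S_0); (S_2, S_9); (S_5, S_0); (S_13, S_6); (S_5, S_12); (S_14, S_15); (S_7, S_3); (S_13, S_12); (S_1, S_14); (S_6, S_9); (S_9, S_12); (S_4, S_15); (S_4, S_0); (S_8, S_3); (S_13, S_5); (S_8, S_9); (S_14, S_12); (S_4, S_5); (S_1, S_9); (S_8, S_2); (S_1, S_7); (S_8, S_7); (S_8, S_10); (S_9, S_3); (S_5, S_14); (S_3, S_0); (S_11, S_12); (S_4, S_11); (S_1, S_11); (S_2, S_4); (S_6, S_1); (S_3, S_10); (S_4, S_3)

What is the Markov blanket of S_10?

Parents of S_10: S_3, S_8.
S_10 has child S_12.
Parents of each child, excluding S_10:
  S_12's other parents are S_5, S_8, S_9, S_11, S_13, S_14, S_15.
So the Markov blanket of S_10 is {S_3, S_5, S_8, S_9, S_11, S_12, S_13, S_14, S_15}.

{S_3, S_5, S_8, S_9, S_11, S_12, S_13, S_14, S_15}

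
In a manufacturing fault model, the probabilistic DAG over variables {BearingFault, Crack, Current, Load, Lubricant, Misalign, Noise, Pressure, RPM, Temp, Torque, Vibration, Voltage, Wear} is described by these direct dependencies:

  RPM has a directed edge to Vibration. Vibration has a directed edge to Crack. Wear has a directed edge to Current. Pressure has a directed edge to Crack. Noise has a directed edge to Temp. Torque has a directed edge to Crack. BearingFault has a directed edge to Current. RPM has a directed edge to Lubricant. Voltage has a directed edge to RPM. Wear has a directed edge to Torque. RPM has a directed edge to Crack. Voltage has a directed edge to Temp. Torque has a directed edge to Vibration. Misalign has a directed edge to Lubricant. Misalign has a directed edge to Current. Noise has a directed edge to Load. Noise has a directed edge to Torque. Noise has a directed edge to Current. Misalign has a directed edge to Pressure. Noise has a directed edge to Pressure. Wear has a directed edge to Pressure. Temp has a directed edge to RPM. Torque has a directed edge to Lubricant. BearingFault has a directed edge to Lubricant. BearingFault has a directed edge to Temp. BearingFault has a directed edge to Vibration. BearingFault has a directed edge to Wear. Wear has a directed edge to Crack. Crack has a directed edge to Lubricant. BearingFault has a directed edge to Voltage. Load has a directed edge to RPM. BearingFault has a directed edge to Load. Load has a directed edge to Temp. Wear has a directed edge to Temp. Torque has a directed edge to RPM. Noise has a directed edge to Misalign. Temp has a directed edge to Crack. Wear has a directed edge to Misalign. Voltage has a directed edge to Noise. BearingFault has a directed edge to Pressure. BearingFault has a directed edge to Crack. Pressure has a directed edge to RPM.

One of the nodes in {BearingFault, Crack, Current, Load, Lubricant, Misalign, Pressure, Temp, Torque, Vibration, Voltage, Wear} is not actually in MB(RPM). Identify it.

A node's Markov blanket = Pa ∪ Ch ∪ (parents of Ch other than the node itself).
Pa(RPM) = {Load, Pressure, Temp, Torque, Voltage}.
RPM's children: Crack, Lubricant, Vibration.
For each child, the remaining parents (spouses of RPM):
  Vibration: BearingFault, Torque
  Crack: BearingFault, Pressure, Temp, Torque, Vibration, Wear
  Lubricant: BearingFault, Crack, Misalign, Torque
MB(RPM) = {BearingFault, Crack, Load, Lubricant, Misalign, Pressure, Temp, Torque, Vibration, Voltage, Wear}.
Current is neither a parent, child, nor co-parent of RPM, so it does not belong.

Current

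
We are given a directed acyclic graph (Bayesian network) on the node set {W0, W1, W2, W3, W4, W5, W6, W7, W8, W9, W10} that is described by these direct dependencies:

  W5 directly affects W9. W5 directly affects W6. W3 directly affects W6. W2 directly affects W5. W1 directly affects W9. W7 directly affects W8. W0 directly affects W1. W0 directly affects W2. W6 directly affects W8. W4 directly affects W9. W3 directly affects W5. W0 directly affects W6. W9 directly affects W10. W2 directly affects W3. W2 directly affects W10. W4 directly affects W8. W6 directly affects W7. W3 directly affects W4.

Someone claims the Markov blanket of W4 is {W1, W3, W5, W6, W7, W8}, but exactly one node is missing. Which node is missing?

Parents of W4: W3.
Children of W4: W8, W9.
Other parents of W4's children:
  W8's other parents are W6, W7.
  parents(W9) \ {W4} = {W1, W5}.
MB(W4) = {W1, W3, W5, W6, W7, W8, W9}.
Comparing with the claimed set, W9 is missing.

W9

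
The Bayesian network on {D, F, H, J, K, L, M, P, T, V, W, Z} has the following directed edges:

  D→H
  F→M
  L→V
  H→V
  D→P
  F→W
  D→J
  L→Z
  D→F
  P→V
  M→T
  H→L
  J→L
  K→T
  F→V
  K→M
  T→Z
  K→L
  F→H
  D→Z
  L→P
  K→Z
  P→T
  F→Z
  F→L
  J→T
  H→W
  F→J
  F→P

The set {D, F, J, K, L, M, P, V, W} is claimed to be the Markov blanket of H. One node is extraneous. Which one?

M

H has children L, V, W.
Pa(H) = {D, F}.
Co-parents of H (other parents of its children):
  parents(L) \ {H} = {F, J, K}.
  V's other parents are F, L, P.
  W's other parent is F.
MB(H) = {D, F, J, K, L, P, V, W}.
M is neither a parent, child, nor co-parent of H, so it does not belong.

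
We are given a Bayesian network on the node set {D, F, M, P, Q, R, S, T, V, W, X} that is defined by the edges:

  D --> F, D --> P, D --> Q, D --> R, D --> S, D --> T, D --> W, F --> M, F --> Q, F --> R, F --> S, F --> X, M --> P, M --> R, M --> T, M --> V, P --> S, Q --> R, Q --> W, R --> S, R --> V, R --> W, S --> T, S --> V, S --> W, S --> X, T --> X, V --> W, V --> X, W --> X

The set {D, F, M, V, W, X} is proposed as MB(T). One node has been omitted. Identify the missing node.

T has parents D, M, S.
T's children: X.
Parents of each child, excluding T:
  X also has parents F, S, V, W.
MB(T) = {D, F, M, S, V, W, X}.
Comparing with the claimed set, S is missing.

S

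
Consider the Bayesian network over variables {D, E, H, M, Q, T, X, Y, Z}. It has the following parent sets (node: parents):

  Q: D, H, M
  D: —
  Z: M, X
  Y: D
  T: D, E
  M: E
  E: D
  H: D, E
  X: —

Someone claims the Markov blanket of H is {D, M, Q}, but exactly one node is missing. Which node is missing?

E

Pa(H) = {D, E}.
H has child Q.
Co-parents of H (other parents of its children):
  Q: D, M
MB(H) = {D, E, M, Q}.
Comparing with the claimed set, E is missing.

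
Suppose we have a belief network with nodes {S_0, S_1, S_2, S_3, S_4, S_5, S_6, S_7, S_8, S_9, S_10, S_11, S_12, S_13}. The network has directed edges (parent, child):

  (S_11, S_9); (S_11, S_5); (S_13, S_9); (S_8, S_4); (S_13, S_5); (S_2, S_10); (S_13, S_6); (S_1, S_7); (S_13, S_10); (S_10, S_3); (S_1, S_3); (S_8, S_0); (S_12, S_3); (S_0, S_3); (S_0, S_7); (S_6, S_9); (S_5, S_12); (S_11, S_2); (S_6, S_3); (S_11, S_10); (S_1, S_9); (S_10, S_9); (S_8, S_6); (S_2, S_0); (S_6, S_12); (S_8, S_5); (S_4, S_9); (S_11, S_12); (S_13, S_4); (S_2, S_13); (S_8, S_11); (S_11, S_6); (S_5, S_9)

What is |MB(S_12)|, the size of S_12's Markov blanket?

S_12 has parents S_5, S_6, S_11.
S_12 has child S_3.
Other parents of S_12's children:
  S_3: S_0, S_1, S_6, S_10
MB(S_12) = {S_0, S_1, S_3, S_5, S_6, S_10, S_11}, which has 7 nodes.

7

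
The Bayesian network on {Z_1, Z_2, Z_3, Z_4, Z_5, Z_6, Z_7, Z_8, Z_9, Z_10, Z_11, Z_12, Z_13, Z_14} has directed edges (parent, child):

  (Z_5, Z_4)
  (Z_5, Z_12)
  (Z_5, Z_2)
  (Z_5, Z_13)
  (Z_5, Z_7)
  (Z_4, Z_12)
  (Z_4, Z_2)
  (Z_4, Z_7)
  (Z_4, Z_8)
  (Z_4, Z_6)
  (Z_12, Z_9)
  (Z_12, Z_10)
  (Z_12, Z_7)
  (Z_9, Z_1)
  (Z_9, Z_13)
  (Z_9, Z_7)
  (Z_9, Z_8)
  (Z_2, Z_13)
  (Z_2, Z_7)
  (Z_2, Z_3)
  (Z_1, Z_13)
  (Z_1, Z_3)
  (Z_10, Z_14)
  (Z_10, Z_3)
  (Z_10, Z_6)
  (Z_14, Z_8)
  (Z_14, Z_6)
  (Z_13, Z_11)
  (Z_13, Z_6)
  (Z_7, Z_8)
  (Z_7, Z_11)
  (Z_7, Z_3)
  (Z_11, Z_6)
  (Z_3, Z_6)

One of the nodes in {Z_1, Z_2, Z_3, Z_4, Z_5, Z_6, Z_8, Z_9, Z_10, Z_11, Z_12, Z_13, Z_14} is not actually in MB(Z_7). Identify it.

Z_6

Children of Z_7: Z_3, Z_8, Z_11.
Pa(Z_7) = {Z_2, Z_4, Z_5, Z_9, Z_12}.
Other parents of Z_7's children:
  Z_8's other parents are Z_4, Z_9, Z_14.
  Z_11's other parent is Z_13.
  parents(Z_3) \ {Z_7} = {Z_1, Z_2, Z_10}.
MB(Z_7) = {Z_1, Z_2, Z_3, Z_4, Z_5, Z_8, Z_9, Z_10, Z_11, Z_12, Z_13, Z_14}.
Z_6 is neither a parent, child, nor co-parent of Z_7, so it does not belong.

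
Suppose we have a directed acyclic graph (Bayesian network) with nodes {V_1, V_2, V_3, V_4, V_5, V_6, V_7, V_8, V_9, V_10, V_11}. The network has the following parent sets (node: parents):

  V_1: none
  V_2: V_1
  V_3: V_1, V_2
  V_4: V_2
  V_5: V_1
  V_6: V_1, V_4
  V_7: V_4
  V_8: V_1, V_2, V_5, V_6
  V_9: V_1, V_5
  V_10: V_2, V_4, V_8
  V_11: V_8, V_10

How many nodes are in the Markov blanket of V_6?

5

A node's Markov blanket = Pa ∪ Ch ∪ (parents of Ch other than the node itself).
V_6 has child V_8.
Pa(V_6) = {V_1, V_4}.
Parents of each child, excluding V_6:
  parents(V_8) \ {V_6} = {V_1, V_2, V_5}.
MB(V_6) = {V_1, V_2, V_4, V_5, V_8}, which has 5 nodes.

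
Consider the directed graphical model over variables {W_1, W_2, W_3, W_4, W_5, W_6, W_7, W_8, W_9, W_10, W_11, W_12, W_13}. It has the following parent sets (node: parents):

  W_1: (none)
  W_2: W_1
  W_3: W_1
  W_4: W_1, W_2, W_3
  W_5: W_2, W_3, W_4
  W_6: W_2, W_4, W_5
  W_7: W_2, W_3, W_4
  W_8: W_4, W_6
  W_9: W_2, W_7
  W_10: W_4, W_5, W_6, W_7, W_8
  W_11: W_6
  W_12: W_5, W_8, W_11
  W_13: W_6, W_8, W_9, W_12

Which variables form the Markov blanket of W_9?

Recall MB(v) = parents ∪ children ∪ spouses, where spouses are the other parents of v's children.
Parents of W_9: W_2, W_7.
Children of W_9: W_13.
For each child, the remaining parents (spouses of W_9):
  W_13 also has parents W_6, W_8, W_12.
MB(W_9) = {W_2, W_6, W_7, W_8, W_12, W_13}.

{W_2, W_6, W_7, W_8, W_12, W_13}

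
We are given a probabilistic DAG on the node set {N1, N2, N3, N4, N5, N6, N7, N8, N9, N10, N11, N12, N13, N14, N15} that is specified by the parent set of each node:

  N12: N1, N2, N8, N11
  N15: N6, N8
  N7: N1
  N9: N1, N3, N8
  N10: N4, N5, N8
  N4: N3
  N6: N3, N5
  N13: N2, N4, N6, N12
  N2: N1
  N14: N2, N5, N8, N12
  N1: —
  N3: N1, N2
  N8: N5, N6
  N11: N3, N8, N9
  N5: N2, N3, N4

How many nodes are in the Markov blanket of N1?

The Markov blanket of a node is its parents, its children, and the other parents of its children.
N1's parents: none.
N1's children: N2, N3, N7, N9, N12.
Co-parents of N1 (other parents of its children):
  N2: no additional parents.
  N3's other parent is N2.
  N7: no additional parents.
  N9's other parents are N3, N8.
  N12 also has parents N2, N8, N11.
MB(N1) = {N2, N3, N7, N8, N9, N11, N12}, which has 7 nodes.

7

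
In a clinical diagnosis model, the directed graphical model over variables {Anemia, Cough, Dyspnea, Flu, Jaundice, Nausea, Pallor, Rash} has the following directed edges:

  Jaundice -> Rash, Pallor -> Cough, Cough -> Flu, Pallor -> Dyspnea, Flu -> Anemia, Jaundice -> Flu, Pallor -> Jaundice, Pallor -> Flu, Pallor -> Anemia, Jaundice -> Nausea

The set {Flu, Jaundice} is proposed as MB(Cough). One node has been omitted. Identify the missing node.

Pallor

Recall MB(v) = parents ∪ children ∪ spouses, where spouses are the other parents of v's children.
Pa(Cough) = {Pallor}.
Cough has child Flu.
Co-parents of Cough (other parents of its children):
  Flu: Jaundice, Pallor
MB(Cough) = {Flu, Jaundice, Pallor}.
Comparing with the claimed set, Pallor is missing.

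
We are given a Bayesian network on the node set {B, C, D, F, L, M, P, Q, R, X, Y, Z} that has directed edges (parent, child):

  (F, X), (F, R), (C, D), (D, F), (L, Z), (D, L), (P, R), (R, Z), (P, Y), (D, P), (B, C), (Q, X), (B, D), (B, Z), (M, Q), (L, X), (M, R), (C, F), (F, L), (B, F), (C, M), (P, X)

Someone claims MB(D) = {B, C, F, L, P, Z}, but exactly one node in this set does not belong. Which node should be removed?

Recall MB(v) = parents ∪ children ∪ spouses, where spouses are the other parents of v's children.
Parents of D: B, C.
Children of D: F, L, P.
Parents of each child, excluding D:
  F: B, C
  L: F
  P: —
MB(D) = {B, C, F, L, P}.
Z is neither a parent, child, nor co-parent of D, so it does not belong.

Z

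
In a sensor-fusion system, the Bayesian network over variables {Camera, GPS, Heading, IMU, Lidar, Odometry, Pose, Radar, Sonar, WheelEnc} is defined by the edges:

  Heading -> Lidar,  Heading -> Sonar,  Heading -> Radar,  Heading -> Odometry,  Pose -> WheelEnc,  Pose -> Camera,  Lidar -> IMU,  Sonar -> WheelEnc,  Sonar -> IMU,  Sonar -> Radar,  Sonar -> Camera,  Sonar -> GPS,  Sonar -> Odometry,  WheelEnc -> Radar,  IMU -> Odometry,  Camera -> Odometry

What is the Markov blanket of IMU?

{Camera, Heading, Lidar, Odometry, Sonar}

Parents of IMU: Lidar, Sonar.
Children of IMU: Odometry.
Co-parents of IMU (other parents of its children):
  Odometry: Camera, Heading, Sonar
Taking the union gives {Camera, Heading, Lidar, Odometry, Sonar}.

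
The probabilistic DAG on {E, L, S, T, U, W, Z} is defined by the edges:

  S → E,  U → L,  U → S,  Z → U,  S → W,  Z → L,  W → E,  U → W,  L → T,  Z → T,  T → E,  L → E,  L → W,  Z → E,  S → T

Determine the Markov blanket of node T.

Recall MB(v) = parents ∪ children ∪ spouses, where spouses are the other parents of v's children.
Parents of T: L, S, Z.
Ch(T) = {E}.
Co-parents of T (other parents of its children):
  E's other parents are L, S, W, Z.
Union: {L, S, Z} ∪ {E} ∪ {L, S, W, Z} = {E, L, S, W, Z}.

{E, L, S, W, Z}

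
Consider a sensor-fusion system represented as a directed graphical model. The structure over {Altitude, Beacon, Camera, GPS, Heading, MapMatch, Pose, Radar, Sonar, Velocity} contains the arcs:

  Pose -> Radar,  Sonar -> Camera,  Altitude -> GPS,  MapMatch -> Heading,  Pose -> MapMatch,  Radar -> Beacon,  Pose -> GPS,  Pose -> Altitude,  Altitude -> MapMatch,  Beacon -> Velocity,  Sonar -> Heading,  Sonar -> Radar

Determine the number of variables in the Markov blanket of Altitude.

3

Altitude's parents: Pose.
Ch(Altitude) = {GPS, MapMatch}.
Parents of each child, excluding Altitude:
  parents(MapMatch) \ {Altitude} = {Pose}.
  GPS also has parent Pose.
MB(Altitude) = {GPS, MapMatch, Pose}, which has 3 nodes.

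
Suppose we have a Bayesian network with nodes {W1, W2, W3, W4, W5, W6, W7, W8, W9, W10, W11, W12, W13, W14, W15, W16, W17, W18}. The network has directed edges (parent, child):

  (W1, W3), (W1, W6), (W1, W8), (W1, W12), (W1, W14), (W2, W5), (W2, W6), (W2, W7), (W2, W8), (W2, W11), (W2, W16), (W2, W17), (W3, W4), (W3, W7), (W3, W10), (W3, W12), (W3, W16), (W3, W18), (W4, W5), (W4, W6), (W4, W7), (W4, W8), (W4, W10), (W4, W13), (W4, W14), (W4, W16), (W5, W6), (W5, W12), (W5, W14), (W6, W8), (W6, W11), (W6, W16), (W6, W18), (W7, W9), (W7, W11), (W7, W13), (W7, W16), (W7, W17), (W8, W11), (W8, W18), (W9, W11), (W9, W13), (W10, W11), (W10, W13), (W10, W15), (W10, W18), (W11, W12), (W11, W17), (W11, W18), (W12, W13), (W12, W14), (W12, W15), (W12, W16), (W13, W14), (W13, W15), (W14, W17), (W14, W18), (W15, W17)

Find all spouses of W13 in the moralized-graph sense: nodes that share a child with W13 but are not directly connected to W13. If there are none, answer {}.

{W1, W5}

Children of W13: W14, W15.
  W14 also has parents W1, W4, W5, W12.
  W15 also has parents W10, W12.
Excluding nodes already adjacent to W13 (W4, W7, W9, W10, W12, W14, W15), the co-parent-only contribution is {W1, W5}.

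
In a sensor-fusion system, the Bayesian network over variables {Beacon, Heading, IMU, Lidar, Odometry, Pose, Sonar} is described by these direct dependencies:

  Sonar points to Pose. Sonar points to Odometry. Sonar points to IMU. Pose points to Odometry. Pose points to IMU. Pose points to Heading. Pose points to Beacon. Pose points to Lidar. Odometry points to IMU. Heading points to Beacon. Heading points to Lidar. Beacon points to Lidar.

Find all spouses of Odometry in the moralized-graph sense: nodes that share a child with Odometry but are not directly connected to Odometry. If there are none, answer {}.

Children of Odometry: IMU.
  IMU: Pose, Sonar
Excluding nodes already adjacent to Odometry (IMU, Pose, Sonar), the co-parent-only contribution is {}.

{}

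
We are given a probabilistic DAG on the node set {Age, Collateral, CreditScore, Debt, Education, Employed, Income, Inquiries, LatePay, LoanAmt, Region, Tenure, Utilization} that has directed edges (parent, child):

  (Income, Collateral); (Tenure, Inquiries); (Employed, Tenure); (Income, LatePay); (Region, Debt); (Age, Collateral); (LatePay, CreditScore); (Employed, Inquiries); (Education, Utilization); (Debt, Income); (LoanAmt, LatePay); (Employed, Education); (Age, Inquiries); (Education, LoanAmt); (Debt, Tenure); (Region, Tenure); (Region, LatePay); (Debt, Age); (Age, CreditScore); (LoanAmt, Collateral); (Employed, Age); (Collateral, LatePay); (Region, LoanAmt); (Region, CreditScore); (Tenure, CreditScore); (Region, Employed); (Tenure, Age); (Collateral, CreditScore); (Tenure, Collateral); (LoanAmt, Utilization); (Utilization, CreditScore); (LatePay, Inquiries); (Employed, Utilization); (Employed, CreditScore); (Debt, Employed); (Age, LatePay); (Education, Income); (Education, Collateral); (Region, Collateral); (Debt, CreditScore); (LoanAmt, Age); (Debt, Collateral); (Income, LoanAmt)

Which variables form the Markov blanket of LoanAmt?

The Markov blanket of a node is its parents, its children, and the other parents of its children.
LoanAmt has parents Education, Income, Region.
LoanAmt has children Age, Collateral, LatePay, Utilization.
Other parents of LoanAmt's children:
  Age also has parents Debt, Employed, Tenure.
  Collateral's other parents are Age, Debt, Education, Income, Region, Tenure.
  LatePay also has parents Age, Collateral, Income, Region.
  Utilization also has parents Education, Employed.
MB(LoanAmt) = {Age, Collateral, Debt, Education, Employed, Income, LatePay, Region, Tenure, Utilization}.

{Age, Collateral, Debt, Education, Employed, Income, LatePay, Region, Tenure, Utilization}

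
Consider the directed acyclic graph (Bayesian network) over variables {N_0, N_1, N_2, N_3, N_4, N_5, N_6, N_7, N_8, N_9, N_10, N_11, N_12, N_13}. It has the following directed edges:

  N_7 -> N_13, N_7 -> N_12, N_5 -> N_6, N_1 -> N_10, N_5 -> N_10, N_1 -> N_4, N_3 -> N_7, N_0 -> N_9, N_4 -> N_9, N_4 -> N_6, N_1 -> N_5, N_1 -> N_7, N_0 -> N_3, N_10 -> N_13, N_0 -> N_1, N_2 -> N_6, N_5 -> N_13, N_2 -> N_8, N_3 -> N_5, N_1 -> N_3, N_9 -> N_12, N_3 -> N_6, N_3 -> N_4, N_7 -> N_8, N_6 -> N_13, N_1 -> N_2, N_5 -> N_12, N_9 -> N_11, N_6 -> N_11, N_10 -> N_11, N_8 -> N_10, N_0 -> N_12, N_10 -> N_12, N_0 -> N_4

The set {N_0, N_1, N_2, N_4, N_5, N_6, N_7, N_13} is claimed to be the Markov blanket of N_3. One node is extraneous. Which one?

N_3's parents: N_0, N_1.
Children of N_3: N_4, N_5, N_6, N_7.
Co-parents of N_3 (other parents of its children):
  parents(N_4) \ {N_3} = {N_0, N_1}.
  N_5 also has parent N_1.
  N_6 also has parents N_2, N_4, N_5.
  parents(N_7) \ {N_3} = {N_1}.
MB(N_3) = {N_0, N_1, N_2, N_4, N_5, N_6, N_7}.
N_13 is neither a parent, child, nor co-parent of N_3, so it does not belong.

N_13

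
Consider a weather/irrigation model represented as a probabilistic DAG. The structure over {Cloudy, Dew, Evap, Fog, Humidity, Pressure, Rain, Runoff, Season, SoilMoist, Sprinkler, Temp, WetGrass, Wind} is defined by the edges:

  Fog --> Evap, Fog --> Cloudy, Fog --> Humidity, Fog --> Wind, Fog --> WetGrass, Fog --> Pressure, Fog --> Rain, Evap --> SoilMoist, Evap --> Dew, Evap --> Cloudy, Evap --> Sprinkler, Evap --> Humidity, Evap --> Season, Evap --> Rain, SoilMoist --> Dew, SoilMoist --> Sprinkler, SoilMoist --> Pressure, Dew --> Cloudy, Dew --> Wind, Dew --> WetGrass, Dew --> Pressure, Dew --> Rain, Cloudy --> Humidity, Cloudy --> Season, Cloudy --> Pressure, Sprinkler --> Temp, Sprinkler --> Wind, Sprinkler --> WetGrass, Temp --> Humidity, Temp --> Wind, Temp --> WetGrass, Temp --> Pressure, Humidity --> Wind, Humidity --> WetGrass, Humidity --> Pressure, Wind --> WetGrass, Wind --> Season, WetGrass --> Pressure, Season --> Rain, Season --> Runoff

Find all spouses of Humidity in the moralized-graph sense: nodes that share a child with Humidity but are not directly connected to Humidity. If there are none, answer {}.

Children of Humidity: Pressure, WetGrass, Wind.
  Wind's other parents are Dew, Fog, Sprinkler, Temp.
  WetGrass's other parents are Dew, Fog, Sprinkler, Temp, Wind.
  Pressure also has parents Cloudy, Dew, Fog, SoilMoist, Temp, WetGrass.
Excluding nodes already adjacent to Humidity (Cloudy, Evap, Fog, Pressure, Temp, WetGrass, Wind), the co-parent-only contribution is {Dew, SoilMoist, Sprinkler}.

{Dew, SoilMoist, Sprinkler}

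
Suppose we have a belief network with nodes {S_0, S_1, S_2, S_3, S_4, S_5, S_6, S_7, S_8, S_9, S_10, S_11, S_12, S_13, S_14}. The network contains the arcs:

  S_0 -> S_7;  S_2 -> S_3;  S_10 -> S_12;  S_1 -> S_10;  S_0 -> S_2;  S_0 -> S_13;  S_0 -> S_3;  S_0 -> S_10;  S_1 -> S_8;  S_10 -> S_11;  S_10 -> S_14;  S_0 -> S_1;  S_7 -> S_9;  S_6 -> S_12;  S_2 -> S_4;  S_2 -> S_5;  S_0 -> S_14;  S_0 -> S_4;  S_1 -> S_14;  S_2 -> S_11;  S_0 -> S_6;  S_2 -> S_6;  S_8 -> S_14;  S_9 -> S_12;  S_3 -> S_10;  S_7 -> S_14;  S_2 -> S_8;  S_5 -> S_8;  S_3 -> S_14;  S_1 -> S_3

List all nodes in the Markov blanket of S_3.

Recall MB(v) = parents ∪ children ∪ spouses, where spouses are the other parents of v's children.
S_3 has children S_10, S_14.
Pa(S_3) = {S_0, S_1, S_2}.
Co-parents of S_3 (other parents of its children):
  S_10: S_0, S_1
  S_14: S_0, S_1, S_7, S_8, S_10
MB(S_3) = {S_0, S_1, S_2, S_7, S_8, S_10, S_14}.

{S_0, S_1, S_2, S_7, S_8, S_10, S_14}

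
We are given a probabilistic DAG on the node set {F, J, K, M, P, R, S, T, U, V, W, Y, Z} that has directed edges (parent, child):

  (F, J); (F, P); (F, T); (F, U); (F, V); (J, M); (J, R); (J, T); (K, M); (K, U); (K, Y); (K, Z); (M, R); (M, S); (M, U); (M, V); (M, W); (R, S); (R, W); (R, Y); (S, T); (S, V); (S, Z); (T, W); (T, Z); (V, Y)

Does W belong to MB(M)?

W is a child of M.
So W ∈ MB(M).

Yes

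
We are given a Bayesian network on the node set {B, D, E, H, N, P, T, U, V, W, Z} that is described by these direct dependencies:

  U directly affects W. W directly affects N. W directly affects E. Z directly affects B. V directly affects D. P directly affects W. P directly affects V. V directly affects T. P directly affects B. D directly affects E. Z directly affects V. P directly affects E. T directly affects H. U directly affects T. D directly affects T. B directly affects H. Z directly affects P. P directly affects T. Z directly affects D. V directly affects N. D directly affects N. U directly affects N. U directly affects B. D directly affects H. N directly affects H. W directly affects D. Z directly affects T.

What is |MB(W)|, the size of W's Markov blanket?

7

Recall MB(v) = parents ∪ children ∪ spouses, where spouses are the other parents of v's children.
Children of W: D, E, N.
W has parents P, U.
Other parents of W's children:
  parents(D) \ {W} = {V, Z}.
  N's other parents are D, U, V.
  E also has parents D, P.
MB(W) = {D, E, N, P, U, V, Z}, which has 7 nodes.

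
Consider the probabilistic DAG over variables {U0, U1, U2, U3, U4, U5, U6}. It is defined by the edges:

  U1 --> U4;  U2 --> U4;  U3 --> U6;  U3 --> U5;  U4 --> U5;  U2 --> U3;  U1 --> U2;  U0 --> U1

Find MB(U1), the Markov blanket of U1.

The Markov blanket of a node is its parents, its children, and the other parents of its children.
U1 has children U2, U4.
Pa(U1) = {U0}.
For each child, the remaining parents (spouses of U1):
  U2: —
  U4: U2
So the Markov blanket of U1 is {U0, U2, U4}.

{U0, U2, U4}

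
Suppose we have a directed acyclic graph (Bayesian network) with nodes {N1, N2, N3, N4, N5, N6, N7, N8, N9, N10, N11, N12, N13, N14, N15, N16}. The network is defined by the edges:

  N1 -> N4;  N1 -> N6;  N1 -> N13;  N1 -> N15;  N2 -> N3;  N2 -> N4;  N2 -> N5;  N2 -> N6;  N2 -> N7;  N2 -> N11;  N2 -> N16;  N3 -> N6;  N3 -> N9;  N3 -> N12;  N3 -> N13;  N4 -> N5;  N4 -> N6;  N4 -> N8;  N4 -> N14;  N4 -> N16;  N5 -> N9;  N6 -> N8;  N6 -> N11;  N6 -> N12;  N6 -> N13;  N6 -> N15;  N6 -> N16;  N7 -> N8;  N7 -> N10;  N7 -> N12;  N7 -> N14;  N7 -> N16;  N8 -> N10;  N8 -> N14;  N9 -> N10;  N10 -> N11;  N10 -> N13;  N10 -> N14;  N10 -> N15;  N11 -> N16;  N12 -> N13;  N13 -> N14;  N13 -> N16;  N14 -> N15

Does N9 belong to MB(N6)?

N6's parents: N1, N2, N3, N4.
N6's children: N8, N11, N12, N13, N15, N16.
Other parents of N6's children:
  N8's other parents are N4, N7.
  N11 also has parents N2, N10.
  N12's other parents are N3, N7.
  parents(N13) \ {N6} = {N1, N3, N10, N12}.
  parents(N15) \ {N6} = {N1, N10, N14}.
  N16's other parents are N2, N4, N7, N11, N13.
MB(N6) = {N1, N2, N3, N4, N7, N8, N10, N11, N12, N13, N14, N15, N16}; N9 is not in this set.

No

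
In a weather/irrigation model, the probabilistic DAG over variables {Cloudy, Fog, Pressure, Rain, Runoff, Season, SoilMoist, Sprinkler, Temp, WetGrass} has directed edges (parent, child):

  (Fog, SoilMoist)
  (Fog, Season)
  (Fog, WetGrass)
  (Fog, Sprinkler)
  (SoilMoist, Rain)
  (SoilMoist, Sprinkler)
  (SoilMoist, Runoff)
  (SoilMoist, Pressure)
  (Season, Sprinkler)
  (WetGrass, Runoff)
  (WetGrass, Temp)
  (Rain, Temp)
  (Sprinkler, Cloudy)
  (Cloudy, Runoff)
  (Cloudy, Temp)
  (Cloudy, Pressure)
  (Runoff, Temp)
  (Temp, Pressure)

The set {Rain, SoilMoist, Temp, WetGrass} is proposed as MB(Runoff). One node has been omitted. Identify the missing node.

Cloudy

By definition, MB(Runoff) is built from Runoff's parents, Runoff's children, and the co-parents of Runoff.
Ch(Runoff) = {Temp}.
Runoff has parents Cloudy, SoilMoist, WetGrass.
For each child, the remaining parents (spouses of Runoff):
  parents(Temp) \ {Runoff} = {Cloudy, Rain, WetGrass}.
MB(Runoff) = {Cloudy, Rain, SoilMoist, Temp, WetGrass}.
Comparing with the claimed set, Cloudy is missing.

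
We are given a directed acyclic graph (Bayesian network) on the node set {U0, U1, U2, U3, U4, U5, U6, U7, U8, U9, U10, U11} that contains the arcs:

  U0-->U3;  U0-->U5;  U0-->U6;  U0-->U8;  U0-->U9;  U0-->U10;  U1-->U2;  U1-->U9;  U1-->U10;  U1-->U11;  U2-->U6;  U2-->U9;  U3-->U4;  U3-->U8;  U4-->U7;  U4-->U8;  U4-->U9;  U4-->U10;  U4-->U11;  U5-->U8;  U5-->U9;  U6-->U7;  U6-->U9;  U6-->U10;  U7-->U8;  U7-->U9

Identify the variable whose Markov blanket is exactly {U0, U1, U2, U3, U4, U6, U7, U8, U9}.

U5

The target node must have every member of {U0, U1, U2, U3, U4, U6, U7, U8, U9} as a parent, child, or co-parent, and no others.
Parents of U5: U0; children: U8, U9; co-parents: U0, U1, U2, U3, U4, U6, U7.
These exactly cover the given set, so the node is U5.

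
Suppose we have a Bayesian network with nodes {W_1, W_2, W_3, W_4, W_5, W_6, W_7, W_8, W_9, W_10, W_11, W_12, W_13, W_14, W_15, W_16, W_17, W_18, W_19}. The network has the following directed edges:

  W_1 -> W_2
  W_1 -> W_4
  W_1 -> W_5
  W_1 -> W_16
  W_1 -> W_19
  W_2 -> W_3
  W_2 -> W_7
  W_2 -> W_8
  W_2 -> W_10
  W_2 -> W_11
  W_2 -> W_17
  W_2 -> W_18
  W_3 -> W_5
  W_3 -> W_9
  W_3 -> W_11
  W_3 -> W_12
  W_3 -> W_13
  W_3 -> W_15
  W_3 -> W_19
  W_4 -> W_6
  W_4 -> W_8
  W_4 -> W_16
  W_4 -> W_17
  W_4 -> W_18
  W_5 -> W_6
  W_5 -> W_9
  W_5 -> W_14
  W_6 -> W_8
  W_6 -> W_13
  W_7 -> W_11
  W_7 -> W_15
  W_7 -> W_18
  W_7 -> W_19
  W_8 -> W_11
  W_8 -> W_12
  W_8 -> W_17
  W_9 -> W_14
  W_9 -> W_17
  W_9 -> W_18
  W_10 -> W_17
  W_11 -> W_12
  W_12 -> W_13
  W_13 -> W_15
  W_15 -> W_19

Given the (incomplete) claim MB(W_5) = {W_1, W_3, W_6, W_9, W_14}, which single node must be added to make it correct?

W_4

W_5's children: W_6, W_9, W_14.
W_5 has parents W_1, W_3.
For each child, the remaining parents (spouses of W_5):
  parents(W_6) \ {W_5} = {W_4}.
  parents(W_9) \ {W_5} = {W_3}.
  W_14's other parent is W_9.
MB(W_5) = {W_1, W_3, W_4, W_6, W_9, W_14}.
Comparing with the claimed set, W_4 is missing.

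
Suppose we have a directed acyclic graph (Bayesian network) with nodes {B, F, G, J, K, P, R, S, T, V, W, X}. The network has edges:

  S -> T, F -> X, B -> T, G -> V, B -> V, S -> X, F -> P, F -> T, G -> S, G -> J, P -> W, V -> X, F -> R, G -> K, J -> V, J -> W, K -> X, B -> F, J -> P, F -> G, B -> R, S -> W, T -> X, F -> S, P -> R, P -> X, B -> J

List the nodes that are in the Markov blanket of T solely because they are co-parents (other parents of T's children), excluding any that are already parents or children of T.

{K, P, V}

Children of T: X.
  X also has parents F, K, P, S, V.
Excluding nodes already adjacent to T (B, F, S, X), the co-parent-only contribution is {K, P, V}.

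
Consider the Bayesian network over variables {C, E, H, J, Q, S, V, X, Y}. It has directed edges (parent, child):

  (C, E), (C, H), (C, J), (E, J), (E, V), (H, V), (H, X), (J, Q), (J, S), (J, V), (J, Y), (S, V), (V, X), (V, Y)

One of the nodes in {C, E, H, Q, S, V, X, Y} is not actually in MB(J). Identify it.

The Markov blanket of a node is its parents, its children, and the other parents of its children.
Ch(J) = {Q, S, V, Y}.
Parents of J: C, E.
Parents of each child, excluding J:
  Q has no other parent.
  S has no other parent.
  V also has parents E, H, S.
  Y also has parent V.
MB(J) = {C, E, H, Q, S, V, Y}.
X is neither a parent, child, nor co-parent of J, so it does not belong.

X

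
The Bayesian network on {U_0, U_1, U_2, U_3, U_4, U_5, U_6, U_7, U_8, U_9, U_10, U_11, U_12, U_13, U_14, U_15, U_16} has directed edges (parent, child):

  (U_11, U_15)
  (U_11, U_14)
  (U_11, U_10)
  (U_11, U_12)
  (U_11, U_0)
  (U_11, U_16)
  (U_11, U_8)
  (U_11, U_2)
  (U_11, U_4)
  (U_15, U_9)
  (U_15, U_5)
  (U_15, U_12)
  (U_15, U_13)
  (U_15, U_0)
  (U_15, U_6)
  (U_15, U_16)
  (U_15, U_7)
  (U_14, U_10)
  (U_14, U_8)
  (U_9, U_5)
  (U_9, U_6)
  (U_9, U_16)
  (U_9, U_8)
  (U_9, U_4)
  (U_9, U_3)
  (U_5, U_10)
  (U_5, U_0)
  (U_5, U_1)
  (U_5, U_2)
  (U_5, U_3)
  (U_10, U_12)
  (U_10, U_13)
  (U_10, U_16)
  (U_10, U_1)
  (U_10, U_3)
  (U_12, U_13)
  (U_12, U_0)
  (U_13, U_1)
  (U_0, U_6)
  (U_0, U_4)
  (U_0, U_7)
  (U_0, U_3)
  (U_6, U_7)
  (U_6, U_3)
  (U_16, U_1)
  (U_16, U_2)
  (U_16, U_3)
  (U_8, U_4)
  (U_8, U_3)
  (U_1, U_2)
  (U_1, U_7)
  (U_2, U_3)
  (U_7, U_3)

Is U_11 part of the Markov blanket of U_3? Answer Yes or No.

No

The Markov blanket of a node is its parents, its children, and the other parents of its children.
U_3 has parents U_0, U_2, U_5, U_6, U_7, U_8, U_9, U_10, U_16.
U_3's children: none.
U_3 has no children, so there are no co-parents.
MB(U_3) = {U_0, U_2, U_5, U_6, U_7, U_8, U_9, U_10, U_16}; U_11 is not in this set.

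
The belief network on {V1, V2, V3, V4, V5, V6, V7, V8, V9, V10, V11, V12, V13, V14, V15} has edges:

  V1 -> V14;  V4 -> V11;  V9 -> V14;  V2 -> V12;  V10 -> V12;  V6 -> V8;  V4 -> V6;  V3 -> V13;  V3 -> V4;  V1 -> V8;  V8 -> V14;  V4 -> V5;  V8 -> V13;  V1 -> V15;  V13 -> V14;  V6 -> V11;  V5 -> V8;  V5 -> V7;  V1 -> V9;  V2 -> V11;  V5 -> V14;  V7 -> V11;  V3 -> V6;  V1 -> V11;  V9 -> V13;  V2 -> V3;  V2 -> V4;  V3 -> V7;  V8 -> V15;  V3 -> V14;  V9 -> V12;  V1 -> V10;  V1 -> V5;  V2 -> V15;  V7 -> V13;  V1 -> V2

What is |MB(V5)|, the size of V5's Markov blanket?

The Markov blanket of a node is its parents, its children, and the other parents of its children.
Parents of V5: V1, V4.
Ch(V5) = {V7, V8, V14}.
Parents of each child, excluding V5:
  V7's other parent is V3.
  V8's other parents are V1, V6.
  parents(V14) \ {V5} = {V1, V3, V8, V9, V13}.
MB(V5) = {V1, V3, V4, V6, V7, V8, V9, V13, V14}, which has 9 nodes.

9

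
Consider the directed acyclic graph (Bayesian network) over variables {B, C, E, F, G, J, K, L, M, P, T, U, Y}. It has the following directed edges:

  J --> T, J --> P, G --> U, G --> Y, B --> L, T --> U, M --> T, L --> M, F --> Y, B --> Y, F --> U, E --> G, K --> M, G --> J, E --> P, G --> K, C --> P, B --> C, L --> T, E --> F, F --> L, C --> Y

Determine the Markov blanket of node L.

{B, F, J, K, M, T}

A node's Markov blanket = Pa ∪ Ch ∪ (parents of Ch other than the node itself).
Parents of L: B, F.
L has children M, T.
For each child, the remaining parents (spouses of L):
  M also has parent K.
  T also has parents J, M.
So the Markov blanket of L is {B, F, J, K, M, T}.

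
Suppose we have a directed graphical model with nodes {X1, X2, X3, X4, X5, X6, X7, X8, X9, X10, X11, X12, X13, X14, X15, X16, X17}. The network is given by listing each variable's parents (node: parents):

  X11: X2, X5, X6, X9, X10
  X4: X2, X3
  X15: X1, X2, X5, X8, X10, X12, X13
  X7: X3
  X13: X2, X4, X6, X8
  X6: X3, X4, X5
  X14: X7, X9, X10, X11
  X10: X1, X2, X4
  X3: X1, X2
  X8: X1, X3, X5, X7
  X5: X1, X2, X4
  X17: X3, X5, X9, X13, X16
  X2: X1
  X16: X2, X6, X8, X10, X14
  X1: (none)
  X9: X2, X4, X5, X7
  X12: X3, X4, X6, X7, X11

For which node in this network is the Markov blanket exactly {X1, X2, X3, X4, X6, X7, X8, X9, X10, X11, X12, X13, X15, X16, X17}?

The target node must have every member of {X1, X2, X3, X4, X6, X7, X8, X9, X10, X11, X12, X13, X15, X16, X17} as a parent, child, or co-parent, and no others.
Parents of X5: X1, X2, X4; children: X6, X8, X9, X11, X15, X17; co-parents: X1, X2, X3, X4, X6, X7, X8, X9, X10, X12, X13, X16.
These exactly cover the given set, so the node is X5.

X5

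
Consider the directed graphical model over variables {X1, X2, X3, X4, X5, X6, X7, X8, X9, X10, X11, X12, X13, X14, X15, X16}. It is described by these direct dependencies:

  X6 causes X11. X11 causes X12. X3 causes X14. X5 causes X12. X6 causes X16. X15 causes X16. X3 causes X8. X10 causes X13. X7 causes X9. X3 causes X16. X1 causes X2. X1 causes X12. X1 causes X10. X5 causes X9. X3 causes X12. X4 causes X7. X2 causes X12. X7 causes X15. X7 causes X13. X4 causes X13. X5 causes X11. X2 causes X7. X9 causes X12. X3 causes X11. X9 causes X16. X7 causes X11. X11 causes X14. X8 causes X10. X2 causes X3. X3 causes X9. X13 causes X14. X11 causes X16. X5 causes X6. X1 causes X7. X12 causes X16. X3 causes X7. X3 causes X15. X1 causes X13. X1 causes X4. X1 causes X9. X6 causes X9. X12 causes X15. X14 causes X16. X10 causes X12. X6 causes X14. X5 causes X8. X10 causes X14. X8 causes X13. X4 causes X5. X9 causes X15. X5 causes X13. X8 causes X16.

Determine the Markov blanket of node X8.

{X1, X3, X4, X5, X6, X7, X9, X10, X11, X12, X13, X14, X15, X16}

By definition, MB(X8) is built from X8's parents, X8's children, and the co-parents of X8.
Parents of X8: X3, X5.
Ch(X8) = {X10, X13, X16}.
Co-parents of X8 (other parents of its children):
  X10's other parent is X1.
  X13 also has parents X1, X4, X5, X7, X10.
  X16 also has parents X3, X6, X9, X11, X12, X14, X15.
MB(X8) = {X1, X3, X4, X5, X6, X7, X9, X10, X11, X12, X13, X14, X15, X16}.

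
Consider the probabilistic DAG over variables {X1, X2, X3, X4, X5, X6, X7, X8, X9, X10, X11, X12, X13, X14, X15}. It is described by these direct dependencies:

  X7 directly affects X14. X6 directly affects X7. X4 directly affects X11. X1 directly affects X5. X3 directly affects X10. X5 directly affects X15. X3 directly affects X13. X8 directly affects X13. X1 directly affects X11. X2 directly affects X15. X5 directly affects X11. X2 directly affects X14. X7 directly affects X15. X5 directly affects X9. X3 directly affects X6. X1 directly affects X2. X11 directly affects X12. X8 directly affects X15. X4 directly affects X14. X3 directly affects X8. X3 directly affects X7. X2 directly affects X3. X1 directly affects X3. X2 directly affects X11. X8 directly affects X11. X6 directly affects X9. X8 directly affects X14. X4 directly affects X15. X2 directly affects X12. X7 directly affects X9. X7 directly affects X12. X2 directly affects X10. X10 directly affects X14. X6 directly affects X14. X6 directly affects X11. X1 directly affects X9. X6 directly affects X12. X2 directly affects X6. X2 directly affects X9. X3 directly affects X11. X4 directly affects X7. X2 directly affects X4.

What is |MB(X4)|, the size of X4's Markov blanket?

11

Recall MB(v) = parents ∪ children ∪ spouses, where spouses are the other parents of v's children.
Pa(X4) = {X2}.
Children of X4: X7, X11, X14, X15.
Other parents of X4's children:
  parents(X7) \ {X4} = {X3, X6}.
  X11's other parents are X1, X2, X3, X5, X6, X8.
  X14's other parents are X2, X6, X7, X8, X10.
  parents(X15) \ {X4} = {X2, X5, X7, X8}.
MB(X4) = {X1, X2, X3, X5, X6, X7, X8, X10, X11, X14, X15}, which has 11 nodes.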